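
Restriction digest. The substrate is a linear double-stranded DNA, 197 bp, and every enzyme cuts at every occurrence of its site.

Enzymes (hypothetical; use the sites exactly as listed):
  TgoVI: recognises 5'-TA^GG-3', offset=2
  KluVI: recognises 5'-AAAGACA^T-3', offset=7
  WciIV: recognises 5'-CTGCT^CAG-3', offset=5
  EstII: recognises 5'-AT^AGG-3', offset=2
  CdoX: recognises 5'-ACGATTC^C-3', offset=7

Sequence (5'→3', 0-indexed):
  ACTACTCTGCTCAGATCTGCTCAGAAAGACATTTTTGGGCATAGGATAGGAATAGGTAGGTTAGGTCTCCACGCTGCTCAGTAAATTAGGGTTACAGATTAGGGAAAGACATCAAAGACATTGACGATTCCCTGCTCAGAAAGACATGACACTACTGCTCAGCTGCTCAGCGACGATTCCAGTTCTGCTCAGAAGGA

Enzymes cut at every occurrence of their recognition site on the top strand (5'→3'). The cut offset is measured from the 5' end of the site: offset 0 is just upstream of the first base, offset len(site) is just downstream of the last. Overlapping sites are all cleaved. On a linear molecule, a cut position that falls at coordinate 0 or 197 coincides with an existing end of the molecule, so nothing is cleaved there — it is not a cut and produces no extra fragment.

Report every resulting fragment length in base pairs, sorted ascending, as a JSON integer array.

Scan for sites:
  TgoVI TAGG/2: at [41, 46, 52, 56, 61, 86, 99] ⇒ [43, 48, 54, 58, 63, 88, 101]
  KluVI AAAGACAT/7: at [24, 104, 113, 139] ⇒ [31, 111, 120, 146]
  WciIV CTGCTCAG/5: at [6, 16, 73, 131, 154, 162, 184] ⇒ [11, 21, 78, 136, 159, 167, 189]
  EstII ATAGG/2: at [40, 45, 51] ⇒ [42, 47, 53]
  CdoX ACGATTCC/7: at [123, 172] ⇒ [130, 179]

Pooled cuts: [11, 21, 31, 42, 43, 47, 48, 53, 54, 58, 63, 78, 88, 101, 111, 120, 130, 136, 146, 159, 167, 179, 189]

Fragment lengths:
  [0,11): 11 bp
  [11,21): 10 bp
  [21,31): 10 bp
  [31,42): 11 bp
  [42,43): 1 bp
  [43,47): 4 bp
  [47,48): 1 bp
  [48,53): 5 bp
  [53,54): 1 bp
  [54,58): 4 bp
  [58,63): 5 bp
  [63,78): 15 bp
  [78,88): 10 bp
  [88,101): 13 bp
  [101,111): 10 bp
  [111,120): 9 bp
  [120,130): 10 bp
  [130,136): 6 bp
  [136,146): 10 bp
  [146,159): 13 bp
  [159,167): 8 bp
  [167,179): 12 bp
  [179,189): 10 bp
  [189,197): 8 bp

[1,1,1,4,4,5,5,6,8,8,9,10,10,10,10,10,10,10,11,11,12,13,13,15]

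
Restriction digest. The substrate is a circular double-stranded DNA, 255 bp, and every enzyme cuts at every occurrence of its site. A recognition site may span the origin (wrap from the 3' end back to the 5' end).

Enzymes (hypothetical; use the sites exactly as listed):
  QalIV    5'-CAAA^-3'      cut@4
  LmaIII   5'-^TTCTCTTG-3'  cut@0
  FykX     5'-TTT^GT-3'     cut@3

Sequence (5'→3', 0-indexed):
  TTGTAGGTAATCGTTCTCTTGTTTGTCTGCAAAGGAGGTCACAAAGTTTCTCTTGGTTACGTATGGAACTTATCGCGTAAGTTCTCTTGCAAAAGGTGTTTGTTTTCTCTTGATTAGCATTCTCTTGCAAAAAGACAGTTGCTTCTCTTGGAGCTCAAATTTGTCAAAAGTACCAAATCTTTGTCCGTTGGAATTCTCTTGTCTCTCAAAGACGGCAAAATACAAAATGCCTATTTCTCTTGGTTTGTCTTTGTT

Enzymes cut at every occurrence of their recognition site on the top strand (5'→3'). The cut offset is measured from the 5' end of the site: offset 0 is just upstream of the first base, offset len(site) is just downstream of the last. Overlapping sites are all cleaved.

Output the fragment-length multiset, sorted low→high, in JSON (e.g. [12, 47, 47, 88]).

Site scan:
  QalIV CAAA/4: at [29, 41, 89, 127, 155, 164, 173, 206, 215, 222] ⇒ [33, 45, 93, 131, 159, 168, 177, 210, 219, 226]
  LmaIII TTCTCTTG/0: at [13, 47, 81, 104, 119, 142, 193, 234] ⇒ [13, 47, 81, 104, 119, 142, 193, 234]
  FykX TTTGT/3: at [21, 98, 159, 179, 243, 249, 254] ⇒ [2, 24, 101, 162, 182, 246, 252]

Pooled cuts: [2, 13, 24, 33, 45, 47, 81, 93, 101, 104, 119, 131, 142, 159, 162, 168, 177, 182, 193, 210, 219, 226, 234, 246, 252]

Fragments:
  2→13: 11 bp
  13→24: 11 bp
  24→33: 9 bp
  33→45: 12 bp
  45→47: 2 bp
  47→81: 34 bp
  81→93: 12 bp
  93→101: 8 bp
  101→104: 3 bp
  104→119: 15 bp
  119→131: 12 bp
  131→142: 11 bp
  142→159: 17 bp
  159→162: 3 bp
  162→168: 6 bp
  168→177: 9 bp
  177→182: 5 bp
  182→193: 11 bp
  193→210: 17 bp
  210→219: 9 bp
  219→226: 7 bp
  226→234: 8 bp
  234→246: 12 bp
  246→252: 6 bp
  252→2 (wrap): 255-252+2 = 5 bp

[2,3,3,5,5,6,6,7,8,8,9,9,9,11,11,11,11,12,12,12,12,15,17,17,34]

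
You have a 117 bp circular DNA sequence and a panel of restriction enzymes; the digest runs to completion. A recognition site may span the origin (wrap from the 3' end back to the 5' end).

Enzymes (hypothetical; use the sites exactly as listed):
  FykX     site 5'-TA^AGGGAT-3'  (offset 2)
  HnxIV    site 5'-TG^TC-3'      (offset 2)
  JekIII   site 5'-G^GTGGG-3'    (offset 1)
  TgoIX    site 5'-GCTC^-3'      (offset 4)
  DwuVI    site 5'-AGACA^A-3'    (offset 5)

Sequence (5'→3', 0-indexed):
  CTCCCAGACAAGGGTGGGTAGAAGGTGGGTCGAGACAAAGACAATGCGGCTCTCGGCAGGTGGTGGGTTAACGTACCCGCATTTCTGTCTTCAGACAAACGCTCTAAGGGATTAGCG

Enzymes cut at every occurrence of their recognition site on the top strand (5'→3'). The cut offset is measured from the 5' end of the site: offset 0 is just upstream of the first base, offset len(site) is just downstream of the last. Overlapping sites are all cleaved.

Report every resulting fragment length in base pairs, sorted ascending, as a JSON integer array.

[2,3,6,7,7,9,10,10,11,13,14,25]

Scan for sites:
  FykX (TAAGGGAT, off=2): starts [104] → cuts [106]
  HnxIV (TGTC, off=2): starts [85] → cuts [87]
  JekIII (GGTGGG, off=1): starts [12, 23, 61] → cuts [13, 24, 62]
  TgoIX (GCTC, off=4): starts [48, 100, 116] → cuts [3, 52, 104]
  DwuVI (AGACAA, off=5): starts [5, 32, 38, 92] → cuts [10, 37, 43, 97]

All cut coordinates (distinct, sorted): [3, 10, 13, 24, 37, 43, 52, 62, 87, 97, 104, 106]

Fragments:
  3→10: 7 bp
  10→13: 3 bp
  13→24: 11 bp
  24→37: 13 bp
  37→43: 6 bp
  43→52: 9 bp
  52→62: 10 bp
  62→87: 25 bp
  87→97: 10 bp
  97→104: 7 bp
  104→106: 2 bp
  106→3 (wrap): 117-106+3 = 14 bp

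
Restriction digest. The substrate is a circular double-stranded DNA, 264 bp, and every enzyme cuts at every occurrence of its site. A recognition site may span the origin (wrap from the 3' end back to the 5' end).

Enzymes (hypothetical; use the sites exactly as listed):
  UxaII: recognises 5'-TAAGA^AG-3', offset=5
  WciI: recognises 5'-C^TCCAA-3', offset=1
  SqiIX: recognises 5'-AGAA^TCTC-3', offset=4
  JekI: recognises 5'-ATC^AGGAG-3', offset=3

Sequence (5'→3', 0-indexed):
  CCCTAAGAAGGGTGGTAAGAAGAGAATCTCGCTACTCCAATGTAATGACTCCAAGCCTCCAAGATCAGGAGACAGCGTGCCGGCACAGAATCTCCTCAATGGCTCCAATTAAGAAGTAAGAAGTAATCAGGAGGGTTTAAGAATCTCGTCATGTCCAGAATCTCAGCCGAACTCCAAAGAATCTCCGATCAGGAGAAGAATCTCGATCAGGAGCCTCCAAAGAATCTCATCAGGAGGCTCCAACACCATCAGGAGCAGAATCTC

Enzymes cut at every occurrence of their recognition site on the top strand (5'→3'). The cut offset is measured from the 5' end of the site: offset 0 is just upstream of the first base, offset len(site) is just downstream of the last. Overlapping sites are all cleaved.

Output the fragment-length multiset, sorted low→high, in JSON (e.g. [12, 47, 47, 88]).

[6,7,7,7,7,7,8,8,9,9,9,9,9,10,10,11,12,12,12,12,13,14,15,17,24]

Per-enzyme occurrences:
  UxaII (TAAGAAG, off=5): starts [3, 15, 109, 116] → cuts [8, 20, 114, 121]
  WciI (CTCCAA, off=1): starts [34, 48, 56, 102, 171, 214, 237] → cuts [35, 49, 57, 103, 172, 215, 238]
  SqiIX (AGAATCTC, off=4): starts [22, 86, 139, 156, 177, 196, 220, 256] → cuts [26, 90, 143, 160, 181, 200, 224, 260]
  JekI (ATCAGGAG, off=3): starts [63, 125, 187, 205, 228, 247] → cuts [66, 128, 190, 208, 231, 250]

Pooled cuts: [8, 20, 26, 35, 49, 57, 66, 90, 103, 114, 121, 128, 143, 160, 172, 181, 190, 200, 208, 215, 224, 231, 238, 250, 260]

Fragments:
  8→20: 12 bp
  20→26: 6 bp
  26→35: 9 bp
  35→49: 14 bp
  49→57: 8 bp
  57→66: 9 bp
  66→90: 24 bp
  90→103: 13 bp
  103→114: 11 bp
  114→121: 7 bp
  121→128: 7 bp
  128→143: 15 bp
  143→160: 17 bp
  160→172: 12 bp
  172→181: 9 bp
  181→190: 9 bp
  190→200: 10 bp
  200→208: 8 bp
  208→215: 7 bp
  215→224: 9 bp
  224→231: 7 bp
  231→238: 7 bp
  238→250: 12 bp
  250→260: 10 bp
  260→8 (wrap): 264-260+8 = 12 bp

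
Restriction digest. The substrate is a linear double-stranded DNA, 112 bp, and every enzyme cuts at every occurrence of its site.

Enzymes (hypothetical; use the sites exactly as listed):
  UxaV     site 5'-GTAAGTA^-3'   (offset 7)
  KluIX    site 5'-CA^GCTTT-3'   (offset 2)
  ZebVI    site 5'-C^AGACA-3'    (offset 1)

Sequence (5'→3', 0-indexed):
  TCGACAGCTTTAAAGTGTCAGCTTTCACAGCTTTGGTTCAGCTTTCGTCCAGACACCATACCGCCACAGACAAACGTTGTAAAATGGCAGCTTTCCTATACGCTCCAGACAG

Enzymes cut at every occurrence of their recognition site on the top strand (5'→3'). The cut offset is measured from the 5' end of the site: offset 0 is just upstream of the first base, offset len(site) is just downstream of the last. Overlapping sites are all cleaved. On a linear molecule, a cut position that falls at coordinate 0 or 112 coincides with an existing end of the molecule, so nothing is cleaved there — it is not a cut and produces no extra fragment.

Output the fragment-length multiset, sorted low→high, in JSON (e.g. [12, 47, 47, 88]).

Scan for sites:
  UxaV (GTAAGTA, off=7): no sites
  KluIX (CAGCTTT, off=2): starts [4, 18, 27, 38, 87] → cuts [6, 20, 29, 40, 89]
  ZebVI (CAGACA, off=1): starts [49, 66, 105] → cuts [50, 67, 106]

Pooled cuts: [6, 20, 29, 40, 50, 67, 89, 106]

Fragments:
  [0,6): 6 bp
  [6,20): 14 bp
  [20,29): 9 bp
  [29,40): 11 bp
  [40,50): 10 bp
  [50,67): 17 bp
  [67,89): 22 bp
  [89,106): 17 bp
  [106,112): 6 bp

[6,6,9,10,11,14,17,17,22]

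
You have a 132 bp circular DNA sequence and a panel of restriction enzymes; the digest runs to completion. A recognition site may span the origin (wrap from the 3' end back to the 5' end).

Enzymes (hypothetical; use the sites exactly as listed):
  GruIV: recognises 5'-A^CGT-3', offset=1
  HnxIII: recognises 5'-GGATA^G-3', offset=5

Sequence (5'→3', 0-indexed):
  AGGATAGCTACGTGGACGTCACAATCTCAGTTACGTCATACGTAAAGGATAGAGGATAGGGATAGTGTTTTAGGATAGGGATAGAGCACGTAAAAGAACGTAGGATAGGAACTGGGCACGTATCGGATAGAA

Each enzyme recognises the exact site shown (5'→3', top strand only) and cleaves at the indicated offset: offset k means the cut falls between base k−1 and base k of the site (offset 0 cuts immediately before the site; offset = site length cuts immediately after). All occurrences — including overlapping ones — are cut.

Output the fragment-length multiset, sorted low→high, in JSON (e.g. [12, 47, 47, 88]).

Scan for sites:
  GruIV (ACGT, off=1): starts [9, 15, 32, 39, 87, 97, 117] → cuts [10, 16, 33, 40, 88, 98, 118]
  HnxIII (GGATAG, off=5): starts [1, 46, 53, 59, 72, 78, 102, 124] → cuts [6, 51, 58, 64, 77, 83, 107, 129]

All cut coordinates (distinct, sorted): [6, 10, 16, 33, 40, 51, 58, 64, 77, 83, 88, 98, 107, 118, 129]

Fragments:
  6→10: 4 bp
  10→16: 6 bp
  16→33: 17 bp
  33→40: 7 bp
  40→51: 11 bp
  51→58: 7 bp
  58→64: 6 bp
  64→77: 13 bp
  77→83: 6 bp
  83→88: 5 bp
  88→98: 10 bp
  98→107: 9 bp
  107→118: 11 bp
  118→129: 11 bp
  129→6 (wrap): 132-129+6 = 9 bp

[4,5,6,6,6,7,7,9,9,10,11,11,11,13,17]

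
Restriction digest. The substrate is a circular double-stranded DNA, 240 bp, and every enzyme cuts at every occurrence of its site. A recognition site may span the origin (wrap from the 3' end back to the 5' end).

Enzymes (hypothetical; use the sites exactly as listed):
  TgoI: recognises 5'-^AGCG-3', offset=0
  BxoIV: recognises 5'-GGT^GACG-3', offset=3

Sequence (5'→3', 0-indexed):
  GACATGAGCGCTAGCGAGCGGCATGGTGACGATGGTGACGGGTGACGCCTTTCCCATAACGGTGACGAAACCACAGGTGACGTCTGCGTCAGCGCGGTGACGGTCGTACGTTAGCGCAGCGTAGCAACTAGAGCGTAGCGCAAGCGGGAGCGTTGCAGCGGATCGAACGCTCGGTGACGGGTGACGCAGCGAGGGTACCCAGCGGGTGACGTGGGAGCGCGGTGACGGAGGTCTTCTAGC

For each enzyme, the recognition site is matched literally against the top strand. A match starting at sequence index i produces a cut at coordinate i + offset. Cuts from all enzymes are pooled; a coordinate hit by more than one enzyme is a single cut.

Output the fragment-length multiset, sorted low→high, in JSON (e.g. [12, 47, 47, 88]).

[4,5,5,5,6,6,6,7,7,7,8,8,8,8,9,9,11,12,13,14,14,14,15,19,20]

Site scan:
  TgoI AGCG/0: at [6, 12, 16, 90, 112, 117, 131, 136, 142, 148, 156, 187, 200, 215, 237] ⇒ [6, 12, 16, 90, 112, 117, 131, 136, 142, 148, 156, 187, 200, 215, 237]
  BxoIV GGTGACG/3: at [24, 33, 40, 60, 75, 95, 172, 179, 204, 220] ⇒ [27, 36, 43, 63, 78, 98, 175, 182, 207, 223]

Pooled cuts: [6, 12, 16, 27, 36, 43, 63, 78, 90, 98, 112, 117, 131, 136, 142, 148, 156, 175, 182, 187, 200, 207, 215, 223, 237]

Fragments:
  6→12: 6 bp
  12→16: 4 bp
  16→27: 11 bp
  27→36: 9 bp
  36→43: 7 bp
  43→63: 20 bp
  63→78: 15 bp
  78→90: 12 bp
  90→98: 8 bp
  98→112: 14 bp
  112→117: 5 bp
  117→131: 14 bp
  131→136: 5 bp
  136→142: 6 bp
  142→148: 6 bp
  148→156: 8 bp
  156→175: 19 bp
  175→182: 7 bp
  182→187: 5 bp
  187→200: 13 bp
  200→207: 7 bp
  207→215: 8 bp
  215→223: 8 bp
  223→237: 14 bp
  237→6 (wrap): 240-237+6 = 9 bp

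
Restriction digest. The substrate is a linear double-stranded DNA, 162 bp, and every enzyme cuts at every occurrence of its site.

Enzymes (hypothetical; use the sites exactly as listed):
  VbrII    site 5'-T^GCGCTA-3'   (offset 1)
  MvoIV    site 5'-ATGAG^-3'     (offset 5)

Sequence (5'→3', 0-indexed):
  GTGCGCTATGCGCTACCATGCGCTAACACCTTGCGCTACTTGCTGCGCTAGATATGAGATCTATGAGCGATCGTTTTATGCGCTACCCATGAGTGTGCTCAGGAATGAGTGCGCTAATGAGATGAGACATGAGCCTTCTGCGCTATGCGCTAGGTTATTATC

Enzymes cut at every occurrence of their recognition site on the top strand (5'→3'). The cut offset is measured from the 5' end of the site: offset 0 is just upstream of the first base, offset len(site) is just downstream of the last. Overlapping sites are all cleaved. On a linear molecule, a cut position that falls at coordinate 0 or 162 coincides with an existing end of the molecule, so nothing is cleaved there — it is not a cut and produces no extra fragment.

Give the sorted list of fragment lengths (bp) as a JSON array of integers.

Site scan:
  VbrII TGCGCTA/1: at [1, 8, 18, 31, 43, 78, 109, 138, 145] ⇒ [2, 9, 19, 32, 44, 79, 110, 139, 146]
  MvoIV ATGAG/5: at [53, 62, 88, 104, 116, 121, 128] ⇒ [58, 67, 93, 109, 121, 126, 133]

Pooled cuts: [2, 9, 19, 32, 44, 58, 67, 79, 93, 109, 110, 121, 126, 133, 139, 146]

Fragment lengths:
  [0,2): 2 bp
  [2,9): 7 bp
  [9,19): 10 bp
  [19,32): 13 bp
  [32,44): 12 bp
  [44,58): 14 bp
  [58,67): 9 bp
  [67,79): 12 bp
  [79,93): 14 bp
  [93,109): 16 bp
  [109,110): 1 bp
  [110,121): 11 bp
  [121,126): 5 bp
  [126,133): 7 bp
  [133,139): 6 bp
  [139,146): 7 bp
  [146,162): 16 bp

[1,2,5,6,7,7,7,9,10,11,12,12,13,14,14,16,16]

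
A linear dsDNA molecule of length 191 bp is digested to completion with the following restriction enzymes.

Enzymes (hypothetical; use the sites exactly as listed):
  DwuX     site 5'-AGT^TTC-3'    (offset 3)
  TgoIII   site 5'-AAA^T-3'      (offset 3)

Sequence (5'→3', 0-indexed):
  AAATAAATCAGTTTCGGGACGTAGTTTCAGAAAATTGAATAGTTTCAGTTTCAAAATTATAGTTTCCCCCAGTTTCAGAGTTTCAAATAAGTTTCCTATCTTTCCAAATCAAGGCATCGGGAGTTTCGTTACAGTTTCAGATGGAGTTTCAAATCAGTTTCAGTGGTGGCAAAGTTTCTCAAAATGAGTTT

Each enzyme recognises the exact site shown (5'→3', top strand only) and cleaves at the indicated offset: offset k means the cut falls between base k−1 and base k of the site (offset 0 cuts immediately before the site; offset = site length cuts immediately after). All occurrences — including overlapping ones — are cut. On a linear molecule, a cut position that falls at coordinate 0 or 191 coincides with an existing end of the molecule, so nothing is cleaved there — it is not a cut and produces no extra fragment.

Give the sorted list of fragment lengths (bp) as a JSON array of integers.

Site scan:
  DwuX AGTTTC/3: at [9, 22, 40, 46, 60, 70, 78, 89, 121, 132, 144, 155, 172] ⇒ [12, 25, 43, 49, 63, 73, 81, 92, 124, 135, 147, 158, 175]
  TgoIII AAAT/3: at [0, 4, 31, 53, 84, 105, 150, 181] ⇒ [3, 7, 34, 56, 87, 108, 153, 184]

Pooled cuts: [3, 7, 12, 25, 34, 43, 49, 56, 63, 73, 81, 87, 92, 108, 124, 135, 147, 153, 158, 175, 184]

Fragments:
  [0,3): 3 bp
  [3,7): 4 bp
  [7,12): 5 bp
  [12,25): 13 bp
  [25,34): 9 bp
  [34,43): 9 bp
  [43,49): 6 bp
  [49,56): 7 bp
  [56,63): 7 bp
  [63,73): 10 bp
  [73,81): 8 bp
  [81,87): 6 bp
  [87,92): 5 bp
  [92,108): 16 bp
  [108,124): 16 bp
  [124,135): 11 bp
  [135,147): 12 bp
  [147,153): 6 bp
  [153,158): 5 bp
  [158,175): 17 bp
  [175,184): 9 bp
  [184,191): 7 bp

[3,4,5,5,5,6,6,6,7,7,7,8,9,9,9,10,11,12,13,16,16,17]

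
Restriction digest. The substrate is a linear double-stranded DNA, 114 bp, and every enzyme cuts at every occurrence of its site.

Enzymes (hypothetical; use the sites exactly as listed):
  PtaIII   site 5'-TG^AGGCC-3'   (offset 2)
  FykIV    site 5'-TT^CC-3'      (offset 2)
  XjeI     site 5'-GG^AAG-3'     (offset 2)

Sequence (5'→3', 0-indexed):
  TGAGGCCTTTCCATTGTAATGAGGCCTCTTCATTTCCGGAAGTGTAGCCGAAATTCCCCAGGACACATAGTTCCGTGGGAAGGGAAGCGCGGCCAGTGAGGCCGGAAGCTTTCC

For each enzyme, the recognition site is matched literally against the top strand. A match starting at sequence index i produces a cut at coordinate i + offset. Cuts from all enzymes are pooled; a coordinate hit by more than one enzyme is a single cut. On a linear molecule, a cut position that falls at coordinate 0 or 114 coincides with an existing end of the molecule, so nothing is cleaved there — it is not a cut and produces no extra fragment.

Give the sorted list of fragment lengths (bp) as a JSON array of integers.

[2,2,4,5,7,7,7,8,11,14,14,16,17]

Scan for sites:
  PtaIII (TGAGGCC, off=2): starts [0, 19, 96] → cuts [2, 21, 98]
  FykIV (TTCC, off=2): starts [8, 33, 53, 70, 110] → cuts [10, 35, 55, 72, 112]
  XjeI (GGAAG, off=2): starts [37, 77, 82, 103] → cuts [39, 79, 84, 105]

Pooled cuts: [2, 10, 21, 35, 39, 55, 72, 79, 84, 98, 105, 112]

Fragment lengths:
  [0,2): 2 bp
  [2,10): 8 bp
  [10,21): 11 bp
  [21,35): 14 bp
  [35,39): 4 bp
  [39,55): 16 bp
  [55,72): 17 bp
  [72,79): 7 bp
  [79,84): 5 bp
  [84,98): 14 bp
  [98,105): 7 bp
  [105,112): 7 bp
  [112,114): 2 bp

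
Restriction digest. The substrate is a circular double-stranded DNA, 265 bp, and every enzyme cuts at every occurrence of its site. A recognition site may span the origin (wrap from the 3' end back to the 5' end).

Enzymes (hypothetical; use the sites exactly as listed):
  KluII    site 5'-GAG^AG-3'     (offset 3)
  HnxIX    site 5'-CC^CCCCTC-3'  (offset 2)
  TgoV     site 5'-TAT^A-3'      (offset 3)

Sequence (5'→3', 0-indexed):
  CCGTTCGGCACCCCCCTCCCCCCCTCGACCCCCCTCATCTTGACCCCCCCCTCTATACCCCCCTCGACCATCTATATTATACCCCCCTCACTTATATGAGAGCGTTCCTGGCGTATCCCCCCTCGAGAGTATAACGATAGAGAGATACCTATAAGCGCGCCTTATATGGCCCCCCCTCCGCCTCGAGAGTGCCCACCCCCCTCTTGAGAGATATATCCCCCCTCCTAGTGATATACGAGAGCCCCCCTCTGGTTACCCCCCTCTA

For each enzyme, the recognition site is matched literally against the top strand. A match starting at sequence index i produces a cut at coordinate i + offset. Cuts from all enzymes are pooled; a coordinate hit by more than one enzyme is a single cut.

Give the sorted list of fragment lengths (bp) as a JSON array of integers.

[3,3,4,4,5,5,5,5,6,7,8,9,9,10,10,10,10,11,12,13,14,15,16,16,17,18,20]

Per-enzyme occurrences:
  KluII GAGAG/3: at [97, 124, 139, 184, 205, 236] ⇒ [100, 127, 142, 187, 208, 239]
  HnxIX CCCCCCTC/2: at [10, 18, 28, 45, 57, 81, 116, 170, 195, 216, 241, 255] ⇒ [12, 20, 30, 47, 59, 83, 118, 172, 197, 218, 243, 257]
  TgoV TATA/3: at [53, 72, 77, 92, 129, 149, 162, 211, 231] ⇒ [56, 75, 80, 95, 132, 152, 165, 214, 234]

All cut coordinates (distinct, sorted): [12, 20, 30, 47, 56, 59, 75, 80, 83, 95, 100, 118, 127, 132, 142, 152, 165, 172, 187, 197, 208, 214, 218, 234, 239, 243, 257]

Fragments:
  12→20: 8 bp
  20→30: 10 bp
  30→47: 17 bp
  47→56: 9 bp
  56→59: 3 bp
  59→75: 16 bp
  75→80: 5 bp
  80→83: 3 bp
  83→95: 12 bp
  95→100: 5 bp
  100→118: 18 bp
  118→127: 9 bp
  127→132: 5 bp
  132→142: 10 bp
  142→152: 10 bp
  152→165: 13 bp
  165→172: 7 bp
  172→187: 15 bp
  187→197: 10 bp
  197→208: 11 bp
  208→214: 6 bp
  214→218: 4 bp
  218→234: 16 bp
  234→239: 5 bp
  239→243: 4 bp
  243→257: 14 bp
  257→12 (wrap): 265-257+12 = 20 bp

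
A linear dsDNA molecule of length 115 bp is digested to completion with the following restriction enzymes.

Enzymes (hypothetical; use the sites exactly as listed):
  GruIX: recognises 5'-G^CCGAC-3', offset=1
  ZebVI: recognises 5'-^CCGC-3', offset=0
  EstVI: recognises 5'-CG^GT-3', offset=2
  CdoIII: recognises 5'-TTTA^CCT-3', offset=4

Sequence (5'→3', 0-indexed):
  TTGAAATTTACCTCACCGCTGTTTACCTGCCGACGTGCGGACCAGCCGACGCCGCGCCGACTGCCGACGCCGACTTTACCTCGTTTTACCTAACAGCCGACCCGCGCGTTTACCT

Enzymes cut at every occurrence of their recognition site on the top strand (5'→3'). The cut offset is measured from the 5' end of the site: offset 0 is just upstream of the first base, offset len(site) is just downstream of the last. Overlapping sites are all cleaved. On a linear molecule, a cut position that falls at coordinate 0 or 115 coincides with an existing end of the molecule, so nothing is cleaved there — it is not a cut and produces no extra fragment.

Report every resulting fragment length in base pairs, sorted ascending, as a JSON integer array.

Scan for sites:
  GruIX GCCGAC/1: at [28, 44, 55, 62, 68, 95] ⇒ [29, 45, 56, 63, 69, 96]
  ZebVI CCGC/0: at [15, 51, 101] ⇒ [15, 51, 101]
  EstVI (CGGT, off=2): no sites
  CdoIII TTTACCT/4: at [6, 21, 74, 84, 108] ⇒ [10, 25, 78, 88, 112]

Pooled cuts: [10, 15, 25, 29, 45, 51, 56, 63, 69, 78, 88, 96, 101, 112]

Fragments:
  [0,10): 10 bp
  [10,15): 5 bp
  [15,25): 10 bp
  [25,29): 4 bp
  [29,45): 16 bp
  [45,51): 6 bp
  [51,56): 5 bp
  [56,63): 7 bp
  [63,69): 6 bp
  [69,78): 9 bp
  [78,88): 10 bp
  [88,96): 8 bp
  [96,101): 5 bp
  [101,112): 11 bp
  [112,115): 3 bp

[3,4,5,5,5,6,6,7,8,9,10,10,10,11,16]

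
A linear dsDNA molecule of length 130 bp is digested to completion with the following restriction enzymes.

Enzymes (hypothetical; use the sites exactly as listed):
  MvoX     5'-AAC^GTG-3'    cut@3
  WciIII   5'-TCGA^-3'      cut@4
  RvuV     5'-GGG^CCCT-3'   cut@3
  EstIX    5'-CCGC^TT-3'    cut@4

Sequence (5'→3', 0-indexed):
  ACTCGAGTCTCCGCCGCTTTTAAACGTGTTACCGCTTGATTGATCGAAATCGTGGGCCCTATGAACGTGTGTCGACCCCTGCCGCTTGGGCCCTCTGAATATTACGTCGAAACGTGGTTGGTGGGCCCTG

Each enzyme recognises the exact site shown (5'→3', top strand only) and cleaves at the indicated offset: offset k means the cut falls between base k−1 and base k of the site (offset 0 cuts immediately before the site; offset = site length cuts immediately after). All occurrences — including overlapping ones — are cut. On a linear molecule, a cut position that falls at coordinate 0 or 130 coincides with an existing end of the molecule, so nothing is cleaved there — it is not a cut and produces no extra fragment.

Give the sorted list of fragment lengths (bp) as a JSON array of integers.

Scan for sites:
  MvoX (AACGTG, off=3): starts [22, 63, 110] → cuts [25, 66, 113]
  WciIII (TCGA, off=4): starts [2, 43, 71, 106] → cuts [6, 47, 75, 110]
  RvuV (GGGCCCT, off=3): starts [53, 87, 122] → cuts [56, 90, 125]
  EstIX (CCGCTT, off=4): starts [13, 31, 81] → cuts [17, 35, 85]

Pooled cuts: [6, 17, 25, 35, 47, 56, 66, 75, 85, 90, 110, 113, 125]

Fragments:
  [0,6): 6 bp
  [6,17): 11 bp
  [17,25): 8 bp
  [25,35): 10 bp
  [35,47): 12 bp
  [47,56): 9 bp
  [56,66): 10 bp
  [66,75): 9 bp
  [75,85): 10 bp
  [85,90): 5 bp
  [90,110): 20 bp
  [110,113): 3 bp
  [113,125): 12 bp
  [125,130): 5 bp

[3,5,5,6,8,9,9,10,10,10,11,12,12,20]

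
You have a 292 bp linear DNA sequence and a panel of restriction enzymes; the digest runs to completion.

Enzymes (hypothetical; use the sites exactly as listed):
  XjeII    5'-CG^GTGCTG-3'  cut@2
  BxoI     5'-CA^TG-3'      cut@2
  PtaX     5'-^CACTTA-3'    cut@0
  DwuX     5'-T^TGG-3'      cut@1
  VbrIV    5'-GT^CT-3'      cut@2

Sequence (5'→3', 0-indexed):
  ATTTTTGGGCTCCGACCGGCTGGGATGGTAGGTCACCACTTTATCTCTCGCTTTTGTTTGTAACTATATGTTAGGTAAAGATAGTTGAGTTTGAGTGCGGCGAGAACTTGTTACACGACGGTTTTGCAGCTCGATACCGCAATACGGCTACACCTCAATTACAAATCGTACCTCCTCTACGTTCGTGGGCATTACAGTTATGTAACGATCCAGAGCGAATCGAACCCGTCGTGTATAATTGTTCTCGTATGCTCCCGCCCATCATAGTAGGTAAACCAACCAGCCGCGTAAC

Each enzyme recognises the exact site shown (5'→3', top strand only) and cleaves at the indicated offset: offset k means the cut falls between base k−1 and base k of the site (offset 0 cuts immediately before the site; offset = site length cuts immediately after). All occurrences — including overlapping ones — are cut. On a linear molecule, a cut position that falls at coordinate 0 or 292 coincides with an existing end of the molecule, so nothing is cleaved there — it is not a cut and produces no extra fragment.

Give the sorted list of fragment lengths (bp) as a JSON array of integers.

[5,287]

Site scan:
  XjeII (CGGTGCTG, off=2): no sites
  BxoI (CATG, off=2): no sites
  PtaX (CACTTA, off=0): no sites
  DwuX TTGG/1: at [4] ⇒ [5]
  VbrIV (GTCT, off=2): no sites

Pooled cuts: [5]

Fragment lengths:
  [0,5): 5 bp
  [5,292): 287 bp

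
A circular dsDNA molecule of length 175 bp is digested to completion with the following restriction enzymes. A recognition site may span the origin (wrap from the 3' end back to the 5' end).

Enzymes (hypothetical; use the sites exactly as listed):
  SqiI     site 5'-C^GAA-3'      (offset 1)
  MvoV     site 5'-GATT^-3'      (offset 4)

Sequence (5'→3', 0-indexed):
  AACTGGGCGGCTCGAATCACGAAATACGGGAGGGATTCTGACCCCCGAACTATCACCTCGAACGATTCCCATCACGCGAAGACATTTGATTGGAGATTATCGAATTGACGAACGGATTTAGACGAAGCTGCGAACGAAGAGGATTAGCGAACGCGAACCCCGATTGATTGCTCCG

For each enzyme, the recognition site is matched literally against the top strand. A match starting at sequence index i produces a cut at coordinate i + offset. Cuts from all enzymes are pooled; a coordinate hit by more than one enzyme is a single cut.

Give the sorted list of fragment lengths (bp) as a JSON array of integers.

[3,3,4,4,5,5,6,7,7,8,8,8,9,9,10,10,11,13,14,14,17]

Site scan:
  SqiI (CGAA, off=1): starts [12, 19, 45, 58, 76, 100, 108, 122, 130, 134, 147, 153, 173] → cuts [13, 20, 46, 59, 77, 101, 109, 123, 131, 135, 148, 154, 174]
  MvoV (GATT, off=4): starts [33, 63, 87, 94, 114, 141, 161, 165] → cuts [37, 67, 91, 98, 118, 145, 165, 169]

All cut coordinates (distinct, sorted): [13, 20, 37, 46, 59, 67, 77, 91, 98, 101, 109, 118, 123, 131, 135, 145, 148, 154, 165, 169, 174]

Fragments:
  13→20: 7 bp
  20→37: 17 bp
  37→46: 9 bp
  46→59: 13 bp
  59→67: 8 bp
  67→77: 10 bp
  77→91: 14 bp
  91→98: 7 bp
  98→101: 3 bp
  101→109: 8 bp
  109→118: 9 bp
  118→123: 5 bp
  123→131: 8 bp
  131→135: 4 bp
  135→145: 10 bp
  145→148: 3 bp
  148→154: 6 bp
  154→165: 11 bp
  165→169: 4 bp
  169→174: 5 bp
  174→13 (wrap): 175-174+13 = 14 bp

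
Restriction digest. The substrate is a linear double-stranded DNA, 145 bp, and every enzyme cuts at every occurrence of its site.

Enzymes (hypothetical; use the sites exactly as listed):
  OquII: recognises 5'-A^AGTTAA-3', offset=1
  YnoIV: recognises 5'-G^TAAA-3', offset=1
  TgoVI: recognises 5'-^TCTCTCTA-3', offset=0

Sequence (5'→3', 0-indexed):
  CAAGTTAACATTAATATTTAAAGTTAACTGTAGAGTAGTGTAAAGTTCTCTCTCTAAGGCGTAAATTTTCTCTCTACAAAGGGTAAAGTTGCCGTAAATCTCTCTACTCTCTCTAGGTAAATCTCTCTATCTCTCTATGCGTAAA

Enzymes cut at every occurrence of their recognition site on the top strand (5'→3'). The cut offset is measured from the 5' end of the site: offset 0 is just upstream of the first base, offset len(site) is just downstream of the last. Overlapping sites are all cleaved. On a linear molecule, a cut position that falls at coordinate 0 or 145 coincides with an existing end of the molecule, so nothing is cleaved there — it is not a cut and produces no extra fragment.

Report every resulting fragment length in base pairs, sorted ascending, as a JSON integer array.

[2,4,4,4,7,8,8,9,10,11,12,13,15,19,19]

Scan for sites:
  OquII (AAGTTAA, off=1): starts [1, 20] → cuts [2, 21]
  YnoIV (GTAAA, off=1): starts [39, 60, 82, 93, 116, 140] → cuts [40, 61, 83, 94, 117, 141]
  TgoVI (TCTCTCTA, off=0): starts [48, 68, 98, 107, 121, 129] → cuts [48, 68, 98, 107, 121, 129]

All cut coordinates (distinct, sorted): [2, 21, 40, 48, 61, 68, 83, 94, 98, 107, 117, 121, 129, 141]

Fragments:
  [0,2): 2 bp
  [2,21): 19 bp
  [21,40): 19 bp
  [40,48): 8 bp
  [48,61): 13 bp
  [61,68): 7 bp
  [68,83): 15 bp
  [83,94): 11 bp
  [94,98): 4 bp
  [98,107): 9 bp
  [107,117): 10 bp
  [117,121): 4 bp
  [121,129): 8 bp
  [129,141): 12 bp
  [141,145): 4 bp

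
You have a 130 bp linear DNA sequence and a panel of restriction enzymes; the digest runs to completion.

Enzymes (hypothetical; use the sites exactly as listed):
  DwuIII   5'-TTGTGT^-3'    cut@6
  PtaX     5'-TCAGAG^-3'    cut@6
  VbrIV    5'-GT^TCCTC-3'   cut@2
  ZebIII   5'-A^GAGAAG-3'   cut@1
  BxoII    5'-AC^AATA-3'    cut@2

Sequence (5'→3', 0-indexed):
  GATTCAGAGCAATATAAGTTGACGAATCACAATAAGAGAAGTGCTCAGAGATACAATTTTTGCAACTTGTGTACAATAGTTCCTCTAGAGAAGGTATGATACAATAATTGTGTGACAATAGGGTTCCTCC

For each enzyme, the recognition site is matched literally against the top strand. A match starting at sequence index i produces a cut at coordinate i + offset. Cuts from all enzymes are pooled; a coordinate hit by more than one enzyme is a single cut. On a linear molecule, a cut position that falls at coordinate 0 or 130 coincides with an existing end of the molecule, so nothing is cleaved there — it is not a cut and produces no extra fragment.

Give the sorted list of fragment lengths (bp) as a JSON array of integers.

[2,3,5,6,6,7,8,9,11,15,15,21,22]

Per-enzyme occurrences:
  DwuIII (TTGTGT, off=6): starts [66, 107] → cuts [72, 113]
  PtaX (TCAGAG, off=6): starts [3, 44] → cuts [9, 50]
  VbrIV (GTTCCTC, off=2): starts [78, 122] → cuts [80, 124]
  ZebIII (AGAGAAG, off=1): starts [34, 86] → cuts [35, 87]
  BxoII (ACAATA, off=2): starts [28, 72, 100, 114] → cuts [30, 74, 102, 116]

All cut coordinates (distinct, sorted): [9, 30, 35, 50, 72, 74, 80, 87, 102, 113, 116, 124]

Fragments:
  [0,9): 9 bp
  [9,30): 21 bp
  [30,35): 5 bp
  [35,50): 15 bp
  [50,72): 22 bp
  [72,74): 2 bp
  [74,80): 6 bp
  [80,87): 7 bp
  [87,102): 15 bp
  [102,113): 11 bp
  [113,116): 3 bp
  [116,124): 8 bp
  [124,130): 6 bp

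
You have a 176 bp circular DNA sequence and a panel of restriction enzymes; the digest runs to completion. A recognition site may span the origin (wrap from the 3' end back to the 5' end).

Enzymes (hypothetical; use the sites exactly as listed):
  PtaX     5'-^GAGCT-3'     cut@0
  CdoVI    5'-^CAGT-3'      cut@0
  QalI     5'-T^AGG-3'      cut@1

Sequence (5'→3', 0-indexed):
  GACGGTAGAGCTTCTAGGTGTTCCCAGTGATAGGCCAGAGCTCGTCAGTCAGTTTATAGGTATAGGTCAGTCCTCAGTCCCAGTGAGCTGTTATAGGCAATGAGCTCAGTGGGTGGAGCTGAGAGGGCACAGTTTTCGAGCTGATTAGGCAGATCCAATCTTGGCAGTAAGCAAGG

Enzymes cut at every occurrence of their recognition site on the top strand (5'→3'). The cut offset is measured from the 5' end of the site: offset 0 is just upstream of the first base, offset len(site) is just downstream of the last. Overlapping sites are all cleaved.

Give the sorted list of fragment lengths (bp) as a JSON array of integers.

Scan for sites:
  PtaX GAGCT/0: at [7, 37, 84, 101, 115, 137] ⇒ [7, 37, 84, 101, 115, 137]
  CdoVI CAGT/0: at [24, 45, 49, 67, 74, 80, 106, 129, 164] ⇒ [24, 45, 49, 67, 74, 80, 106, 129, 164]
  QalI TAGG/1: at [14, 30, 56, 62, 93, 145] ⇒ [15, 31, 57, 63, 94, 146]

All cut coordinates (distinct, sorted): [7, 15, 24, 31, 37, 45, 49, 57, 63, 67, 74, 80, 84, 94, 101, 106, 115, 129, 137, 146, 164]

Fragment lengths:
  7→15: 8 bp
  15→24: 9 bp
  24→31: 7 bp
  31→37: 6 bp
  37→45: 8 bp
  45→49: 4 bp
  49→57: 8 bp
  57→63: 6 bp
  63→67: 4 bp
  67→74: 7 bp
  74→80: 6 bp
  80→84: 4 bp
  84→94: 10 bp
  94→101: 7 bp
  101→106: 5 bp
  106→115: 9 bp
  115→129: 14 bp
  129→137: 8 bp
  137→146: 9 bp
  146→164: 18 bp
  164→7 (wrap): 176-164+7 = 19 bp

[4,4,4,5,6,6,6,7,7,7,8,8,8,8,9,9,9,10,14,18,19]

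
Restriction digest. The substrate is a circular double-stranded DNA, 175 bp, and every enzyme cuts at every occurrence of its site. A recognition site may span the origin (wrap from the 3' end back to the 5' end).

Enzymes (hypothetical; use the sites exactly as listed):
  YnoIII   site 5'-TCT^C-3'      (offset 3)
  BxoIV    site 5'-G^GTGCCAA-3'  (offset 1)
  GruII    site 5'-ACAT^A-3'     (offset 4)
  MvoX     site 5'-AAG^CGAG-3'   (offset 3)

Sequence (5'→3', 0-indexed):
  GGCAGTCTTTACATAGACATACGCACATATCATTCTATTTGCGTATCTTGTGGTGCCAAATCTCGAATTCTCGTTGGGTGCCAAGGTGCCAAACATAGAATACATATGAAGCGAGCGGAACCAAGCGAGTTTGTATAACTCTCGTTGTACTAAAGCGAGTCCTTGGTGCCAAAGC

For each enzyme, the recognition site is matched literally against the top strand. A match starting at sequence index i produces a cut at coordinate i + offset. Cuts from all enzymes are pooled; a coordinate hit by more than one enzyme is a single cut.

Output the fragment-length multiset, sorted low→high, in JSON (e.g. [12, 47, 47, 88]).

Site scan:
  YnoIII (TCTC, off=3): starts [60, 68, 139] → cuts [63, 71, 142]
  BxoIV (GGTGCCAA, off=1): starts [51, 76, 84, 164] → cuts [52, 77, 85, 165]
  GruII (ACATA, off=4): starts [10, 16, 24, 92, 101] → cuts [14, 20, 28, 96, 105]
  MvoX (AAGCGAG, off=3): starts [108, 122, 152] → cuts [111, 125, 155]

Pooled cuts: [14, 20, 28, 52, 63, 71, 77, 85, 96, 105, 111, 125, 142, 155, 165]

Fragments:
  14→20: 6 bp
  20→28: 8 bp
  28→52: 24 bp
  52→63: 11 bp
  63→71: 8 bp
  71→77: 6 bp
  77→85: 8 bp
  85→96: 11 bp
  96→105: 9 bp
  105→111: 6 bp
  111→125: 14 bp
  125→142: 17 bp
  142→155: 13 bp
  155→165: 10 bp
  165→14 (wrap): 175-165+14 = 24 bp

[6,6,6,8,8,8,9,10,11,11,13,14,17,24,24]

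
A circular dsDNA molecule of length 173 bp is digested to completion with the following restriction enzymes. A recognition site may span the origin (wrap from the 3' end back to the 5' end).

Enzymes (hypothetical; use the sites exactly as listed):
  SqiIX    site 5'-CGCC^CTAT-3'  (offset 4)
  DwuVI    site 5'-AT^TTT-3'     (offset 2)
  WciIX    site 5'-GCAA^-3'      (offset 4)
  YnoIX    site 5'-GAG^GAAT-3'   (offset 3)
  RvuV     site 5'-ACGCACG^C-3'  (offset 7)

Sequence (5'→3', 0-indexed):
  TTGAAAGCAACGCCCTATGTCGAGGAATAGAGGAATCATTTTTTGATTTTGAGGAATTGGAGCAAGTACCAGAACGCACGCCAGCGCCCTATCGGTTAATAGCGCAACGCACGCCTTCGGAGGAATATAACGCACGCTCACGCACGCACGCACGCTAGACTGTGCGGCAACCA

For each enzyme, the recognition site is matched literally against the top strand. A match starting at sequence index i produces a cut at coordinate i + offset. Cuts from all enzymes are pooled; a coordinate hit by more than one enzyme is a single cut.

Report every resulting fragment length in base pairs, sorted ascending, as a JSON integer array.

[4,4,4,6,6,7,8,8,8,9,10,10,12,13,14,15,16,19]

Site scan:
  SqiIX (CGCCCTAT, off=4): starts [10, 84] → cuts [14, 88]
  DwuVI (ATTTT, off=2): starts [37, 45] → cuts [39, 47]
  WciIX (GCAA, off=4): starts [6, 61, 103, 166] → cuts [10, 65, 107, 170]
  YnoIX (GAGGAAT, off=3): starts [21, 29, 50, 119] → cuts [24, 32, 53, 122]
  RvuV (ACGCACGC, off=7): starts [73, 106, 129, 139, 143, 147] → cuts [80, 113, 136, 146, 150, 154]

Pooled cuts: [10, 14, 24, 32, 39, 47, 53, 65, 80, 88, 107, 113, 122, 136, 146, 150, 154, 170]

Fragments:
  10→14: 4 bp
  14→24: 10 bp
  24→32: 8 bp
  32→39: 7 bp
  39→47: 8 bp
  47→53: 6 bp
  53→65: 12 bp
  65→80: 15 bp
  80→88: 8 bp
  88→107: 19 bp
  107→113: 6 bp
  113→122: 9 bp
  122→136: 14 bp
  136→146: 10 bp
  146→150: 4 bp
  150→154: 4 bp
  154→170: 16 bp
  170→10 (wrap): 173-170+10 = 13 bp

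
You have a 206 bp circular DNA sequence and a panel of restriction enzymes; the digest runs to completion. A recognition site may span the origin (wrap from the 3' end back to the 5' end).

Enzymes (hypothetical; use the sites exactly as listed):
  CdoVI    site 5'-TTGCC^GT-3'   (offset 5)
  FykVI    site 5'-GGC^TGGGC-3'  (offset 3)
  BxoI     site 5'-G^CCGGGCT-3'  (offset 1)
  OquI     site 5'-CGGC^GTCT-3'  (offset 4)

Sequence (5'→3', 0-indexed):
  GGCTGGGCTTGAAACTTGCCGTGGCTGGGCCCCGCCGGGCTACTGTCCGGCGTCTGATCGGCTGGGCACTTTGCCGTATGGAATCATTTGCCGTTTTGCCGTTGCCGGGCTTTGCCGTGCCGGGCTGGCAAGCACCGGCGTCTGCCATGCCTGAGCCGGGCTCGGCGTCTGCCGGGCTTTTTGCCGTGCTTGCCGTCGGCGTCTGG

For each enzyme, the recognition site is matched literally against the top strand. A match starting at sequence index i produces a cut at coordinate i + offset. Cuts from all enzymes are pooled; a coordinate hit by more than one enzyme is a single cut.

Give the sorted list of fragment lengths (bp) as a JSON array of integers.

[3,4,5,5,6,8,9,9,9,11,11,12,13,14,16,17,17,17,20]

Site scan:
  CdoVI (TTGCCGT, off=5): starts [15, 70, 87, 95, 111, 180, 189] → cuts [20, 75, 92, 100, 116, 185, 194]
  FykVI (GGCTGGGC, off=3): starts [0, 22, 59] → cuts [3, 25, 62]
  BxoI (GCCGGGCT, off=1): starts [33, 103, 118, 154, 170] → cuts [34, 104, 119, 155, 171]
  OquI (CGGCGTCT, off=4): starts [47, 135, 162, 196] → cuts [51, 139, 166, 200]

Pooled cuts: [3, 20, 25, 34, 51, 62, 75, 92, 100, 104, 116, 119, 139, 155, 166, 171, 185, 194, 200]

Fragments:
  3→20: 17 bp
  20→25: 5 bp
  25→34: 9 bp
  34→51: 17 bp
  51→62: 11 bp
  62→75: 13 bp
  75→92: 17 bp
  92→100: 8 bp
  100→104: 4 bp
  104→116: 12 bp
  116→119: 3 bp
  119→139: 20 bp
  139→155: 16 bp
  155→166: 11 bp
  166→171: 5 bp
  171→185: 14 bp
  185→194: 9 bp
  194→200: 6 bp
  200→3 (wrap): 206-200+3 = 9 bp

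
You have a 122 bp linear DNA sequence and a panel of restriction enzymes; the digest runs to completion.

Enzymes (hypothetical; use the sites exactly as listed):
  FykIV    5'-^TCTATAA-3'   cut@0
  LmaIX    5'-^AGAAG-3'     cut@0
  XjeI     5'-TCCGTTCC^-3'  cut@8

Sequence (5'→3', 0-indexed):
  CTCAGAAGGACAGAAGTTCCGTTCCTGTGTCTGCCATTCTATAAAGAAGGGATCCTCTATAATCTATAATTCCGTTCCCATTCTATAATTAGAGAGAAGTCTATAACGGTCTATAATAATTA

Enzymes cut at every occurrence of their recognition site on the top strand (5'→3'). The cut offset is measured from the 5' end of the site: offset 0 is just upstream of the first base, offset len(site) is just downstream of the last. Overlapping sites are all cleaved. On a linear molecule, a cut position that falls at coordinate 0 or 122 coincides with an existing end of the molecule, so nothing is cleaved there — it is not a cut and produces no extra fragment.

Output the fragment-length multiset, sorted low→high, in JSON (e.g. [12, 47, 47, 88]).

[3,3,5,7,7,8,10,11,12,13,13,14,16]

Site scan:
  FykIV TCTATAA/0: at [37, 55, 62, 81, 99, 109] ⇒ [37, 55, 62, 81, 99, 109]
  LmaIX AGAAG/0: at [3, 11, 44, 94] ⇒ [3, 11, 44, 94]
  XjeI TCCGTTCC/8: at [17, 70] ⇒ [25, 78]

Pooled cuts: [3, 11, 25, 37, 44, 55, 62, 78, 81, 94, 99, 109]

Fragment lengths:
  [0,3): 3 bp
  [3,11): 8 bp
  [11,25): 14 bp
  [25,37): 12 bp
  [37,44): 7 bp
  [44,55): 11 bp
  [55,62): 7 bp
  [62,78): 16 bp
  [78,81): 3 bp
  [81,94): 13 bp
  [94,99): 5 bp
  [99,109): 10 bp
  [109,122): 13 bp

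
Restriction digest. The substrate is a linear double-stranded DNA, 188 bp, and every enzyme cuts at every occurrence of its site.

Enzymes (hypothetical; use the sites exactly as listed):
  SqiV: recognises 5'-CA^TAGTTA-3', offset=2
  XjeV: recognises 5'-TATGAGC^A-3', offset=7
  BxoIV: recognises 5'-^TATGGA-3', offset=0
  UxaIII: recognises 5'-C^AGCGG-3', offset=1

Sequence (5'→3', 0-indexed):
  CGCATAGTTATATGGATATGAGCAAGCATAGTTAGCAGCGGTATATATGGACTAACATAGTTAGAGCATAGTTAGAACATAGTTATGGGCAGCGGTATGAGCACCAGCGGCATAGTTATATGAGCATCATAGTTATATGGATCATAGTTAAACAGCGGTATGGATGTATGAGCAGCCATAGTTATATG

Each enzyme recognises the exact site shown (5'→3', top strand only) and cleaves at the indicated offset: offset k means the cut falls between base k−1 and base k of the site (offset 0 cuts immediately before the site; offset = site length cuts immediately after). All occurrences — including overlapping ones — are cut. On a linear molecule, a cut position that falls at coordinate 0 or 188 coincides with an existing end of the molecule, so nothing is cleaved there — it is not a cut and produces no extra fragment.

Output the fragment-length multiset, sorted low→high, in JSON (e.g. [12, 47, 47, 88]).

[3,4,4,5,5,5,6,6,7,8,9,9,9,10,11,11,11,12,12,13,13,15]

Scan for sites:
  SqiV (CATAGTTA, off=2): starts [2, 26, 55, 66, 77, 110, 127, 142, 176] → cuts [4, 28, 57, 68, 79, 112, 129, 144, 178]
  XjeV (TATGAGCA, off=7): starts [16, 95, 118, 166] → cuts [23, 102, 125, 173]
  BxoIV (TATGGA, off=0): starts [10, 45, 135, 158] → cuts [10, 45, 135, 158]
  UxaIII (CAGCGG, off=1): starts [35, 89, 104, 152] → cuts [36, 90, 105, 153]

All cut coordinates (distinct, sorted): [4, 10, 23, 28, 36, 45, 57, 68, 79, 90, 102, 105, 112, 125, 129, 135, 144, 153, 158, 173, 178]

Fragments:
  [0,4): 4 bp
  [4,10): 6 bp
  [10,23): 13 bp
  [23,28): 5 bp
  [28,36): 8 bp
  [36,45): 9 bp
  [45,57): 12 bp
  [57,68): 11 bp
  [68,79): 11 bp
  [79,90): 11 bp
  [90,102): 12 bp
  [102,105): 3 bp
  [105,112): 7 bp
  [112,125): 13 bp
  [125,129): 4 bp
  [129,135): 6 bp
  [135,144): 9 bp
  [144,153): 9 bp
  [153,158): 5 bp
  [158,173): 15 bp
  [173,178): 5 bp
  [178,188): 10 bp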